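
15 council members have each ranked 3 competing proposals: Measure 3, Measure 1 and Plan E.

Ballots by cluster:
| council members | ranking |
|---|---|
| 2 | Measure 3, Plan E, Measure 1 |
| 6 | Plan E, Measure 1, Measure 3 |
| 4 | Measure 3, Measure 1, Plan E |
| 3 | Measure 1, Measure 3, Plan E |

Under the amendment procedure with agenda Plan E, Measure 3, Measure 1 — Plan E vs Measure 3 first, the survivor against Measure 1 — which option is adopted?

Round 1: Plan E vs Measure 3 — 6–9, Measure 3 advances.
Round 2: Measure 3 vs Measure 1 — 6–9, Measure 1 advances.
Measure 1 survives the agenda.

Measure 1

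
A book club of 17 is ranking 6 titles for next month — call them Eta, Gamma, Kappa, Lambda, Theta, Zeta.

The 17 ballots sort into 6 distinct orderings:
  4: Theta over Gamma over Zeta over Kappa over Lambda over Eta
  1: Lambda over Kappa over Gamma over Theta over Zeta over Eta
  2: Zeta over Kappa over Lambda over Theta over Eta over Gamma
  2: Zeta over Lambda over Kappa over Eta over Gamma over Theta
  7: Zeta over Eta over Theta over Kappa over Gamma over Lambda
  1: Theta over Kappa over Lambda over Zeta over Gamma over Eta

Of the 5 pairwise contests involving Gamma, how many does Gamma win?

Gamma against each rival (17 members):
Gamma vs Eta: Eta wins 11–6.
Gamma vs Kappa: 4 for Gamma, 13 for Kappa — Kappa by 13–4.
Gamma–Lambda: Gamma 11–6.
Gamma vs Theta: Theta wins 14–3.
Gamma vs Zeta: Zeta wins 12–5.
Gamma beats Lambda; loses to Eta, Kappa, Theta, Zeta — 1 pairwise win.

1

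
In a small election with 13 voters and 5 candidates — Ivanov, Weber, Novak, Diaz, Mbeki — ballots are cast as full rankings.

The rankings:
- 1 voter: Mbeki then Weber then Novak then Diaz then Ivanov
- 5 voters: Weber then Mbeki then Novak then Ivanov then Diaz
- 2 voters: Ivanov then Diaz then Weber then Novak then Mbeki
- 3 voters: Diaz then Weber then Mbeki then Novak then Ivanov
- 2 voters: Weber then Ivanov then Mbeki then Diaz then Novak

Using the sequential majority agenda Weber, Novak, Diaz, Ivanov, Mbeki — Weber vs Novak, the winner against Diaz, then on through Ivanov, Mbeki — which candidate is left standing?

Round 1: Weber vs Novak — 13–0, Weber advances.
Round 2: Weber vs Diaz — 8–5, Weber advances.
Round 3: Weber vs Ivanov — 11–2, Weber advances.
Round 4: Weber vs Mbeki — 12–1, Weber advances.
Weber survives the agenda.

Weber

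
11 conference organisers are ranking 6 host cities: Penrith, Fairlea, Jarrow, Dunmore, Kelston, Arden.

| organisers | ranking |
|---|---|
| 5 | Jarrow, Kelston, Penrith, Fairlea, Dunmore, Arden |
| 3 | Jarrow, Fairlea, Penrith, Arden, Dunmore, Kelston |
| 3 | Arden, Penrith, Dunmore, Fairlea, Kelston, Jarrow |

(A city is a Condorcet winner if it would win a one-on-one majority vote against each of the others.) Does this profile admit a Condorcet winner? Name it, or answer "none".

Jarrow

Pairwise majorities:
Penrith vs Fairlea: 5+3 = 8 for Penrith, 3 for Fairlea — Penrith by 8–3.
Penrith vs Jarrow: Penrith is ranked higher on 3 ballots, Jarrow on 8. Jarrow wins 8–3.
Penrith vs Dunmore: Penrith is ranked higher on 5+3+3 = 11 ballots, Dunmore on 0. Penrith wins 11–0.
Penrith vs Kelston: Penrith is ranked higher on 3+3 = 6 ballots, Kelston on 5. Penrith wins 6–5.
Penrith vs Arden: 5+3 = 8 for Penrith, 3 for Arden — Penrith by 8–3.
Fairlea vs Jarrow: 3 for Fairlea, 8 for Jarrow — Jarrow by 8–3.
Fairlea vs Dunmore: 8 to 3, Fairlea.
Fairlea vs Kelston: 3+3 = 6 for Fairlea, 5 for Kelston — Fairlea by 6–5.
Fairlea vs Arden: 8 to 3, Fairlea.
Jarrow vs Dunmore: 8 to 3, Jarrow.
Jarrow vs Kelston: Jarrow is ranked higher on 5+3 = 8 ballots, Kelston on 3. Jarrow wins 8–3.
Jarrow vs Arden: Jarrow is ranked higher on 5+3 = 8 ballots, Arden on 3. Jarrow wins 8–3.
Dunmore vs Kelston: Dunmore preferred on 3+3 = 6 ballots; Dunmore wins 6–5.
Dunmore vs Arden: 5 to 6, Arden.
Kelston vs Arden: Kelston is ranked higher on 5 ballots, Arden on 6. Arden wins 6–5.
Only Jarrow has no losses; Jarrow is the Condorcet winner.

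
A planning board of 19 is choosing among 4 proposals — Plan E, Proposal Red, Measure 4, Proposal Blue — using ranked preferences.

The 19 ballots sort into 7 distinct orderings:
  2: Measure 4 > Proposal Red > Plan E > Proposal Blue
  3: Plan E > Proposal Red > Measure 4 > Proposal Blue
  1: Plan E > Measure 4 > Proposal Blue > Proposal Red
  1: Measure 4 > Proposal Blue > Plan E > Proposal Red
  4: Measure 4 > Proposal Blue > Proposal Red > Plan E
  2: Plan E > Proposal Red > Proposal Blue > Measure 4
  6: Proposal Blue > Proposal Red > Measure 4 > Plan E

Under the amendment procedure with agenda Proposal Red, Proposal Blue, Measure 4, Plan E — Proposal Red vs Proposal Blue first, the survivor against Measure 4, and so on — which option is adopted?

Measure 4

Round 1: Proposal Red vs Proposal Blue — 7–12, Proposal Blue advances.
Round 2: Proposal Blue vs Measure 4 — 8–11, Measure 4 advances.
Round 3: Measure 4 vs Plan E — 13–6, Measure 4 advances.
The agenda winner is Measure 4.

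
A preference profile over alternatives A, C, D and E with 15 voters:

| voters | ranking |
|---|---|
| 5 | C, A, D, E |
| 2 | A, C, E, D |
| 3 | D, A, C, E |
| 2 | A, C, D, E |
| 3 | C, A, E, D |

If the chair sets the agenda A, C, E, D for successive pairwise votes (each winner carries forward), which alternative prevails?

Round 1: A vs C — 7–8, C advances.
Round 2: C vs E — 15–0, C advances.
Round 3: C vs D — 12–3, C advances.
C survives the agenda.

C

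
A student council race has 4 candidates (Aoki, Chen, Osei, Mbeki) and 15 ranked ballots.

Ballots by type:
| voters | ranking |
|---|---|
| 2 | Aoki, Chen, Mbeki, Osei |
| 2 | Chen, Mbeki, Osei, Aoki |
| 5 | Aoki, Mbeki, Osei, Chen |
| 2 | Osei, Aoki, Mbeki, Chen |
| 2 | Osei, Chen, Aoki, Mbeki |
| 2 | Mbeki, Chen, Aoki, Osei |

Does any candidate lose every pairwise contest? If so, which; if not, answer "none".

Chen

Pairwise majorities:
Aoki vs Chen: 2+5+2 = 9 for Aoki, 6 for Chen — Aoki by 9–6.
Aoki–Osei: Aoki 9–6.
Aoki vs Mbeki: 2+5+2+2 = 11 for Aoki, 4 for Mbeki — Aoki by 11–4.
Chen vs Osei: Osei wins 9–6.
Chen–Mbeki: Mbeki 9–6.
Osei vs Mbeki: Osei is ranked higher on 2+2 = 4 ballots, Mbeki on 11. Mbeki wins 11–4.
Only Chen has no wins; Chen is the Condorcet loser.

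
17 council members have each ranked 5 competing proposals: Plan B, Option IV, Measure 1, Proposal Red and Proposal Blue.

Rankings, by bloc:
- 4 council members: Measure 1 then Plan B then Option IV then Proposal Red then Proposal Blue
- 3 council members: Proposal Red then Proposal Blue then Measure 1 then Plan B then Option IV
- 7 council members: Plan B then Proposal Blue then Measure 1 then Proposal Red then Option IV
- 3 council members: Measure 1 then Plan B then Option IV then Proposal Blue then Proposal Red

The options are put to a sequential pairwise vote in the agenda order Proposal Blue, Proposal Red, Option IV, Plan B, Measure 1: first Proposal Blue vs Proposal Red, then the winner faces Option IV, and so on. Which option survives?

Round 1: Proposal Blue vs Proposal Red — 10–7, Proposal Blue advances.
Round 2: Proposal Blue vs Option IV — 10–7, Proposal Blue advances.
Round 3: Proposal Blue vs Plan B — 3–14, Plan B advances.
Round 4: Plan B vs Measure 1 — 7–10, Measure 1 advances.
Measure 1 survives the agenda.

Measure 1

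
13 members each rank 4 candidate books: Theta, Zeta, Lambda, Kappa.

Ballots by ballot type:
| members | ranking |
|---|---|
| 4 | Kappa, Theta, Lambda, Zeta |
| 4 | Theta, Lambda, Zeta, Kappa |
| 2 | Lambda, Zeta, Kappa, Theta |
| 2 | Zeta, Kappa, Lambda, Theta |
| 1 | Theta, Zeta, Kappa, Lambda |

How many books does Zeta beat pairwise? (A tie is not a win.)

1

Zeta against each rival (13 members):
Zeta vs Theta: Zeta preferred on 2+2 = 4 ballots; Theta wins 9–4.
Zeta vs Lambda: Lambda wins 10–3.
Zeta vs Kappa: Zeta, 9–4.
Zeta beats Kappa; loses to Theta, Lambda — 1 pairwise win.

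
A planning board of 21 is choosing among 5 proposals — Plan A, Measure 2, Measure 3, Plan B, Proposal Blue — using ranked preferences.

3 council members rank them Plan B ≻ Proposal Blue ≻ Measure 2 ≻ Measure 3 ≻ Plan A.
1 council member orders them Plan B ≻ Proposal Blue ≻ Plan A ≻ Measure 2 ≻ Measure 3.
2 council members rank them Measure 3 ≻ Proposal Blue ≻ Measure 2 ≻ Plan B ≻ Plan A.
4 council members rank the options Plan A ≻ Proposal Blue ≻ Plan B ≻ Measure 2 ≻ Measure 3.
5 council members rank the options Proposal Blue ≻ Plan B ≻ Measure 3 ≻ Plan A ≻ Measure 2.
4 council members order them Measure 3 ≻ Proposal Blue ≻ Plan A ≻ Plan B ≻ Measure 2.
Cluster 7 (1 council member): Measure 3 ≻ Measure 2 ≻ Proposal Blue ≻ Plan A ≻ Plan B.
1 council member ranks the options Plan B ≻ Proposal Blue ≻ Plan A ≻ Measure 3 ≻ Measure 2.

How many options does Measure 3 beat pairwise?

Measure 3 against each rival (21 council members):
Measure 3 vs Plan A: Measure 3 preferred on 3+2+5+4+1 = 15 ballots; Measure 3 wins 15–6.
Measure 3 vs Measure 2: 13 to 8, Measure 3.
Measure 3 vs Plan B: Plan B wins 14–7.
Measure 3 vs Proposal Blue: Proposal Blue wins 14–7.
Measure 3 beats Plan A, Measure 2; loses to Plan B, Proposal Blue — 2 pairwise wins.

2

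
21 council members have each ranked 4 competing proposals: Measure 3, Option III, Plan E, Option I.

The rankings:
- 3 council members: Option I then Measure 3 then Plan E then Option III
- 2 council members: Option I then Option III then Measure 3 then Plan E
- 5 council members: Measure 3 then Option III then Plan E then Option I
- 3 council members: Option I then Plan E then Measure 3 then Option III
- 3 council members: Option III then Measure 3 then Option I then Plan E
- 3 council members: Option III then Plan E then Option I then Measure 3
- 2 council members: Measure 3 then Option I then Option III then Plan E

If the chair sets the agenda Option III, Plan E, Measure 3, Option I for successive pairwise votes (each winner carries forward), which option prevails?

Round 1: Option III vs Plan E — 15–6, Option III advances.
Round 2: Option III vs Measure 3 — 8–13, Measure 3 advances.
Round 3: Measure 3 vs Option I — 10–11, Option I advances.
Option I survives the agenda.

Option I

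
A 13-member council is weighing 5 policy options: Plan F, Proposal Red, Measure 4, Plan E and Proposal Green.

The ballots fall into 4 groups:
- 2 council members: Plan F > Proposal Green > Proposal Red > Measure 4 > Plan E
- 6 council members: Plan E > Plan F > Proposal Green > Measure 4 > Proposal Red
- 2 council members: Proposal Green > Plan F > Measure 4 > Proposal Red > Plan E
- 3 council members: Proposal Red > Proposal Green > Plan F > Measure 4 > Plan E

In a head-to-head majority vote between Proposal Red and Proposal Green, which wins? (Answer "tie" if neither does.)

Ballots ranking Proposal Red above Proposal Green: 3.
Ballots ranking Proposal Green above Proposal Red: 13 − 3 = 10.
Proposal Green wins the head-to-head 10–3.

Proposal Green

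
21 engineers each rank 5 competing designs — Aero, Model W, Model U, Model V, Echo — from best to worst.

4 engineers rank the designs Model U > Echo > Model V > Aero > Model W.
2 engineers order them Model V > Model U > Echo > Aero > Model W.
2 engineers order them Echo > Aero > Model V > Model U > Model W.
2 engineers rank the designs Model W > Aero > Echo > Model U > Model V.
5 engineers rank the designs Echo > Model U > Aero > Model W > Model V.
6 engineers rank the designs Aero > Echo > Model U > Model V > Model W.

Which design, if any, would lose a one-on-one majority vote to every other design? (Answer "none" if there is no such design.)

Head-to-head results (21 engineers):
Aero vs Model W: Aero, 19–2.
Aero–Model U: Model U 11–10.
Aero–Model V: Aero 15–6.
Aero vs Echo: Echo, 13–8.
Model W vs Model U: 2 to 19, Model U.
Model W vs Model V: 7 to 14, Model V.
Model W vs Echo: Echo, 19–2.
Model U vs Model V: 17 to 4, Model U.
Model U vs Echo: Echo, 15–6.
Model V vs Echo: 2 to 19, Echo.
Only Model W has no wins; Model W is the Condorcet loser.

Model W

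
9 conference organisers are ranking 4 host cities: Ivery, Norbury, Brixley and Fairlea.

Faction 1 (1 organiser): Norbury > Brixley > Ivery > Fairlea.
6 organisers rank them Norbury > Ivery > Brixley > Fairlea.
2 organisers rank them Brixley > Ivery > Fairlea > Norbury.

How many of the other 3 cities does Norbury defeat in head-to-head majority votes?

Norbury against each rival (9 organisers):
Norbury vs Ivery: Norbury is ranked higher on 1+6 = 7 ballots, Ivery on 2. Norbury wins 7–2.
Norbury vs Brixley: Norbury, 7–2.
Norbury–Fairlea: Norbury 7–2.
Norbury beats Ivery, Brixley, Fairlea — 3 pairwise wins.

3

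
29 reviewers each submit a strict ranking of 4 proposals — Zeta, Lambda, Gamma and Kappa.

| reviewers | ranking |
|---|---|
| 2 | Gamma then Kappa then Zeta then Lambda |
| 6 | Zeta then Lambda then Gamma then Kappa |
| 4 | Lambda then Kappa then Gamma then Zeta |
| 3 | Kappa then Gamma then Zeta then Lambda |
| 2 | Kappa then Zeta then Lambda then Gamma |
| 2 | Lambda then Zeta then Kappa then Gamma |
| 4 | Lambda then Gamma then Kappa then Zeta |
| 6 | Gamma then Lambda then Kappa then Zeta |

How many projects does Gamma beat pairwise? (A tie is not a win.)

2

Gamma against each rival (29 reviewers):
Gamma vs Zeta: Gamma is ranked higher on 2+4+3+4+6 = 19 ballots, Zeta on 10. Gamma wins 19–10.
Gamma–Lambda: Lambda 18–11.
Gamma vs Kappa: Gamma is ranked higher on 2+6+4+6 = 18 ballots, Kappa on 11. Gamma wins 18–11.
Gamma beats Zeta, Kappa; loses to Lambda — 2 pairwise wins.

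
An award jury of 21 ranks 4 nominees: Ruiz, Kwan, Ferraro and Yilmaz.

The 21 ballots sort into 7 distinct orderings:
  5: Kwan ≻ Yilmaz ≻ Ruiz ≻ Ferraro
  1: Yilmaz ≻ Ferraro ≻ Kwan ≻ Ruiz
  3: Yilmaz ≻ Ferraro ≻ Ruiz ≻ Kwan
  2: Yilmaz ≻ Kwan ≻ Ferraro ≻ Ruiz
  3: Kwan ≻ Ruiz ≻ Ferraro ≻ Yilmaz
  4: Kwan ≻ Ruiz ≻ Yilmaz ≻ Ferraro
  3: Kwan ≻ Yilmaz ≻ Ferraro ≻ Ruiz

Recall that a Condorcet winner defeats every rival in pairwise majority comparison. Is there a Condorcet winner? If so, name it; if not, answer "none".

Kwan

Check each pair by majority over 21 ballots:
Ruiz–Kwan: Kwan 18–3.
Ruiz vs Ferraro: Ruiz, 12–9.
Ruiz–Yilmaz: Yilmaz 14–7.
Kwan–Ferraro: Kwan 17–4.
Kwan vs Yilmaz: Kwan, 15–6.
Ferraro vs Yilmaz: Yilmaz wins 18–3.
Kwan beats each of Ruiz, Ferraro, Yilmaz — Kwan is the Condorcet winner.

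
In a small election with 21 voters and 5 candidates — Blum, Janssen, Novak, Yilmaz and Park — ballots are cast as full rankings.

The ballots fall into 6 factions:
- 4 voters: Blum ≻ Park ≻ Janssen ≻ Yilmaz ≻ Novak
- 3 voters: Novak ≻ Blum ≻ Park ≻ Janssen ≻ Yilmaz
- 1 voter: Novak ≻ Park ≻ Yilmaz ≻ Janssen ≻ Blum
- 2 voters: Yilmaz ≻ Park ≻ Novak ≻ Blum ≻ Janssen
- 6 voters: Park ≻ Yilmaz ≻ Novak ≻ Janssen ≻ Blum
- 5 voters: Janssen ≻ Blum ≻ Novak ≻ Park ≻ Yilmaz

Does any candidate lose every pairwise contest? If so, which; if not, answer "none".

Head-to-head results (21 voters):
Blum vs Janssen: Janssen, 12–9.
Blum–Novak: Novak 12–9.
Blum–Yilmaz: Blum 12–9.
Blum–Park: Blum 12–9.
Janssen–Novak: Novak 12–9.
Janssen vs Yilmaz: 12 to 9, Janssen.
Janssen vs Park: 5 to 16, Park.
Novak vs Yilmaz: Yilmaz, 12–9.
Novak vs Park: Park, 12–9.
Yilmaz vs Park: Park wins 19–2.
No candidate is winless: Blum beats Yilmaz; Janssen beats Blum; Novak beats Blum; Yilmaz beats Novak; Park beats Janssen. There is no Condorcet loser.

none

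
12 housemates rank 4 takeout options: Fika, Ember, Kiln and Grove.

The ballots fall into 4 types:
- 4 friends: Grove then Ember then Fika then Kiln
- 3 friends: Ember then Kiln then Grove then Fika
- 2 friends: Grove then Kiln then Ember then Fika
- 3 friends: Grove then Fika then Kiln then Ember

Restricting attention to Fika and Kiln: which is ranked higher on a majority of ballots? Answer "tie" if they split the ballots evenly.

Fika

Ballots ranking Fika above Kiln: 4 + 3 = 7.
Ballots ranking Kiln above Fika: 12 − 7 = 5.
Fika wins the head-to-head 7–5.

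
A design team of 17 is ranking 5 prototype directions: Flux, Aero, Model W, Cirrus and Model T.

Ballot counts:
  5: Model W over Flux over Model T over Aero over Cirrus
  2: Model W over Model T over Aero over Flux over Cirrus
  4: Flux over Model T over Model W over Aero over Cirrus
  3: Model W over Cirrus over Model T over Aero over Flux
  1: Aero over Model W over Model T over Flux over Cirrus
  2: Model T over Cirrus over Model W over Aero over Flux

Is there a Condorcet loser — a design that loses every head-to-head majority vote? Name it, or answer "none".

Pairwise majorities:
Flux vs Aero: Flux is ranked higher on 5+4 = 9 ballots, Aero on 8. Flux wins 9–8.
Flux vs Model W: Flux preferred on 4 ballots; Model W wins 13–4.
Flux vs Cirrus: Flux, 12–5.
Flux–Model T: Flux 9–8.
Aero vs Model W: Model W wins 16–1.
Aero vs Cirrus: Aero, 12–5.
Aero–Model T: Model T 16–1.
Model W vs Cirrus: 15 to 2, Model W.
Model W vs Model T: 5+2+3+1 = 11 for Model W, 6 for Model T — Model W by 11–6.
Cirrus–Model T: Model T 14–3.
Cirrus loses to every other design — it is the Condorcet loser.

Cirrus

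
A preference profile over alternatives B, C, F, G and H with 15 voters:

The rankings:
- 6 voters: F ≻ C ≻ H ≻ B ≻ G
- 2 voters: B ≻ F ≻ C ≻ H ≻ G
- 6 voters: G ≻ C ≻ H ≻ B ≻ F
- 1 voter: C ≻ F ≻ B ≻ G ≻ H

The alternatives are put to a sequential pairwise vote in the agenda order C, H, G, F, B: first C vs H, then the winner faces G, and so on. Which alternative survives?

Round 1: C vs H — 15–0, C advances.
Round 2: C vs G — 9–6, C advances.
Round 3: C vs F — 7–8, F advances.
Round 4: F vs B — 7–8, B advances.
B survives the agenda.

B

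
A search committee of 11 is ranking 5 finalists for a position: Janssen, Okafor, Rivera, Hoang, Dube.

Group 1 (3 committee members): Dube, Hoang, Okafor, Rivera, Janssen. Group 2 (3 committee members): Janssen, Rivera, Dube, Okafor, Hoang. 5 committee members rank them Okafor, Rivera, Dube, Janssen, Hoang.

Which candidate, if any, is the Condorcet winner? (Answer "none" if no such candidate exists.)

Check each pair by majority over 11 ballots:
Janssen vs Okafor: Okafor wins 8–3.
Janssen vs Rivera: 3 to 8, Rivera.
Janssen vs Hoang: Janssen, 8–3.
Janssen–Dube: Dube 8–3.
Okafor vs Rivera: Okafor is ranked higher on 3+5 = 8 ballots, Rivera on 3. Okafor wins 8–3.
Okafor–Hoang: Okafor 8–3.
Okafor vs Dube: 5 to 6, Dube.
Rivera vs Hoang: Rivera preferred on 3+5 = 8 ballots; Rivera wins 8–3.
Rivera vs Dube: Rivera, 8–3.
Hoang vs Dube: Dube wins 11–0.
Each candidate drops at least one matchup (Janssen loses to Okafor; Okafor loses to Dube; Rivera loses to Okafor; Hoang loses to Janssen; Dube loses to Rivera); the cycle Okafor → Rivera → Dube → Okafor rules out a Condorcet winner.

none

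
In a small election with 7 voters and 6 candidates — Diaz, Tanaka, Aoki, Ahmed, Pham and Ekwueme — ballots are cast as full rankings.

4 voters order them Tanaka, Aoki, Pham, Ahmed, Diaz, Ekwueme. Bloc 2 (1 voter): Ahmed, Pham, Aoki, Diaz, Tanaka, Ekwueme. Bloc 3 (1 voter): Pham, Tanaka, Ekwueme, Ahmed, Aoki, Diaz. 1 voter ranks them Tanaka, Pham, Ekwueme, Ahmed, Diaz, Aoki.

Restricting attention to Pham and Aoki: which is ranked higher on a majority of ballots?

Ballots ranking Pham above Aoki: 1 + 1 + 1 = 3.
Ballots ranking Aoki above Pham: 7 − 3 = 4.
Aoki wins the head-to-head 4–3.

Aoki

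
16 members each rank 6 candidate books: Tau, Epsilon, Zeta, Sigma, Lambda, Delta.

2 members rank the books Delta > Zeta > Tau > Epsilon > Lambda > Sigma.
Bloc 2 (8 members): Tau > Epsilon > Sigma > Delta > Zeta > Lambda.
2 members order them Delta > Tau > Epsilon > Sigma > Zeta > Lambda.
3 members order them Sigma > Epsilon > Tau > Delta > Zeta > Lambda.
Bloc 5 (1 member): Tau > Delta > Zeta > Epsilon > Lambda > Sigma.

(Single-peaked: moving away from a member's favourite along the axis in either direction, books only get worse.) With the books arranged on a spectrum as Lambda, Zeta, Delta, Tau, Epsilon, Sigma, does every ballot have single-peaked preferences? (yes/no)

yes

Axis positions: Lambda=1, Zeta=2, Delta=3, Tau=4, Epsilon=5, Sigma=6.
Bloc 1 (peak Delta at position 3): ranking walks positions 3-2-4-5-1-6, expanding outward from the peak — single-peaked.
Bloc 2 (peak Tau at position 4): ranking walks positions 4-5-6-3-2-1, expanding outward from the peak — single-peaked.
Bloc 3 (peak Delta at position 3): ranking walks positions 3-4-5-6-2-1, expanding outward from the peak — single-peaked.
Bloc 4 (peak Sigma at position 6): ranking walks positions 6-5-4-3-2-1, expanding outward from the peak — single-peaked.
Bloc 5 (peak Tau at position 4): ranking walks positions 4-3-2-5-1-6, expanding outward from the peak — single-peaked.
Every ranking is single-peaked on this axis.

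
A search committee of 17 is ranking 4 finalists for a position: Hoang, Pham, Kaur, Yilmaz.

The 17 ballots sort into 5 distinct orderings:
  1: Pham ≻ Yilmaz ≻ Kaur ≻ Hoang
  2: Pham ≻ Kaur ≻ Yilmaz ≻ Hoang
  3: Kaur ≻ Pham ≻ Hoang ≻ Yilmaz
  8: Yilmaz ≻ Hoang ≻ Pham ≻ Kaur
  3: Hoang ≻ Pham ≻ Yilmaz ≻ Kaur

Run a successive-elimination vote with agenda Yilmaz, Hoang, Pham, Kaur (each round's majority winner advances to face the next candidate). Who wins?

Round 1: Yilmaz vs Hoang — 11–6, Yilmaz advances.
Round 2: Yilmaz vs Pham — 8–9, Pham advances.
Round 3: Pham vs Kaur — 14–3, Pham advances.
Pham survives the agenda.

Pham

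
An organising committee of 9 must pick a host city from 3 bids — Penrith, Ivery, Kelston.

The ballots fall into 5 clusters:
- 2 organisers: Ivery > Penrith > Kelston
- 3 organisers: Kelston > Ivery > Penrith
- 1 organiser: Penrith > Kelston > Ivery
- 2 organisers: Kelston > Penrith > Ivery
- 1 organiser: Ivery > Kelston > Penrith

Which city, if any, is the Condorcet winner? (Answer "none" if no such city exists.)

Head-to-head results (9 organisers):
Penrith vs Ivery: Penrith preferred on 1+2 = 3 ballots; Ivery wins 6–3.
Penrith vs Kelston: Penrith preferred on 2+1 = 3 ballots; Kelston wins 6–3.
Ivery–Kelston: Kelston 6–3.
Kelston defeats every rival head-to-head and is the Condorcet winner.

Kelston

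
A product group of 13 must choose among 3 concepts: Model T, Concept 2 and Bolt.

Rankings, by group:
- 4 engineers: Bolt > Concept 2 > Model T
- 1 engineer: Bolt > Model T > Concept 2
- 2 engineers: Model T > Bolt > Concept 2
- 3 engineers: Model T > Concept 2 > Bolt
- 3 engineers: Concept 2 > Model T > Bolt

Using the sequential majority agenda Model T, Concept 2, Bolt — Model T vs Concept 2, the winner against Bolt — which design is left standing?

Bolt

Round 1: Model T vs Concept 2 — 6–7, Concept 2 advances.
Round 2: Concept 2 vs Bolt — 6–7, Bolt advances.
The agenda winner is Bolt.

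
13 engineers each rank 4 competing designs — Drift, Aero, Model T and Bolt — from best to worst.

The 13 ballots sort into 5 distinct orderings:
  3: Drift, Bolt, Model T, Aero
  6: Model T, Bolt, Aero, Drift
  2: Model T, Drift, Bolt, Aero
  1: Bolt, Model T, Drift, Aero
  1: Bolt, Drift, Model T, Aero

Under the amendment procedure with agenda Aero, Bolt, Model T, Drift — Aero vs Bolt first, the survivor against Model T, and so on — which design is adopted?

Model T

Round 1: Aero vs Bolt — 0–13, Bolt advances.
Round 2: Bolt vs Model T — 5–8, Model T advances.
Round 3: Model T vs Drift — 9–4, Model T advances.
Model T survives the agenda.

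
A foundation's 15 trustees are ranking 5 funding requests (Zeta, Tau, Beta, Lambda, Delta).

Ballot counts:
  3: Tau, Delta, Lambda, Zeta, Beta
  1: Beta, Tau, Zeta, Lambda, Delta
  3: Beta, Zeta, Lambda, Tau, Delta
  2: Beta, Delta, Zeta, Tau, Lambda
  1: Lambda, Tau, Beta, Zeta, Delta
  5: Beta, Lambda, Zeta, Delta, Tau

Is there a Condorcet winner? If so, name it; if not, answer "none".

Head-to-head results (15 reviewers):
Zeta vs Tau: Zeta is ranked higher on 3+2+5 = 10 ballots, Tau on 5. Zeta wins 10–5.
Zeta vs Beta: 3 to 12, Beta.
Zeta vs Lambda: 1+3+2 = 6 for Zeta, 9 for Lambda — Lambda by 9–6.
Zeta vs Delta: Zeta preferred on 1+3+1+5 = 10 ballots; Zeta wins 10–5.
Tau vs Beta: Tau preferred on 3+1 = 4 ballots; Beta wins 11–4.
Tau vs Lambda: 6 to 9, Lambda.
Tau vs Delta: Tau is ranked higher on 3+1+3+1 = 8 ballots, Delta on 7. Tau wins 8–7.
Beta vs Lambda: Beta preferred on 1+3+2+5 = 11 ballots; Beta wins 11–4.
Beta vs Delta: 12 to 3, Beta.
Lambda vs Delta: 10 to 5, Lambda.
Beta defeats every rival head-to-head and is the Condorcet winner.

Beta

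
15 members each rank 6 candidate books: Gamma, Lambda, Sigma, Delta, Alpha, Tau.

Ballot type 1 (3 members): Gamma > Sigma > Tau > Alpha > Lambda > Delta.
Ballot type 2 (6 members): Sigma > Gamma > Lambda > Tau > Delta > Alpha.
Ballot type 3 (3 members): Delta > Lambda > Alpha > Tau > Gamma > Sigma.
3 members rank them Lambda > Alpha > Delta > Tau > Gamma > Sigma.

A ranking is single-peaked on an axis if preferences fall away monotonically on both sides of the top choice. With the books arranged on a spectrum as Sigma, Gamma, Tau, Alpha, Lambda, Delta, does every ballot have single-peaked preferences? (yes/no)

no

Axis positions: Sigma=1, Gamma=2, Tau=3, Alpha=4, Lambda=5, Delta=6.
Ballot type 1 (peak Gamma at position 2): ranking walks positions 2-1-3-4-5-6, expanding outward from the peak — single-peaked.
Ballot type 2: ranking walks positions 1-2-5-3-6-4; Lambda is ranked above Tau even though Tau lies between Lambda and the peak Sigma on the axis — preferences dip and rise again. Not single-peaked.
Ballot type 3 (peak Delta at position 6): ranking walks positions 6-5-4-3-2-1, expanding outward from the peak — single-peaked.
Ballot type 4 (peak Lambda at position 5): ranking walks positions 5-4-6-3-2-1, expanding outward from the peak — single-peaked.
Ballot type 2 violates single-peakedness, so the profile is not single-peaked on this axis.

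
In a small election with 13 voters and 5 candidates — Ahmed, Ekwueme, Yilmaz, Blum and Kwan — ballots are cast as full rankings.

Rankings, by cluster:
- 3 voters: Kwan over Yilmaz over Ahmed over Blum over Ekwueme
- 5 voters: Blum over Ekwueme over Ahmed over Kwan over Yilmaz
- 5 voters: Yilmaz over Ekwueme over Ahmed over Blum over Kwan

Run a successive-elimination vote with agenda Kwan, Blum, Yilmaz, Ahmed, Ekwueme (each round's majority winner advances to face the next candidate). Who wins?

Yilmaz

Round 1: Kwan vs Blum — 3–10, Blum advances.
Round 2: Blum vs Yilmaz — 5–8, Yilmaz advances.
Round 3: Yilmaz vs Ahmed — 8–5, Yilmaz advances.
Round 4: Yilmaz vs Ekwueme — 8–5, Yilmaz advances.
The agenda winner is Yilmaz.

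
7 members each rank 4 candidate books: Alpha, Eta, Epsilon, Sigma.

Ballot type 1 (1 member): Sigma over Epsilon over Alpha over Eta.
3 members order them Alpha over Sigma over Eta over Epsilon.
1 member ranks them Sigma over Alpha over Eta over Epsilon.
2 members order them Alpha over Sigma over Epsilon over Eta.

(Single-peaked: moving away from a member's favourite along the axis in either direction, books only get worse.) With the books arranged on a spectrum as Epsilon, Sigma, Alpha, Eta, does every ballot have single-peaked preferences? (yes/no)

yes

Axis positions: Epsilon=1, Sigma=2, Alpha=3, Eta=4.
Ballot type 1 (peak Sigma at position 2): ranking walks positions 2-1-3-4, expanding outward from the peak — single-peaked.
Ballot type 2 (peak Alpha at position 3): ranking walks positions 3-2-4-1, expanding outward from the peak — single-peaked.
Ballot type 3 (peak Sigma at position 2): ranking walks positions 2-3-4-1, expanding outward from the peak — single-peaked.
Ballot type 4 (peak Alpha at position 3): ranking walks positions 3-2-1-4, expanding outward from the peak — single-peaked.
Every ranking is single-peaked on this axis.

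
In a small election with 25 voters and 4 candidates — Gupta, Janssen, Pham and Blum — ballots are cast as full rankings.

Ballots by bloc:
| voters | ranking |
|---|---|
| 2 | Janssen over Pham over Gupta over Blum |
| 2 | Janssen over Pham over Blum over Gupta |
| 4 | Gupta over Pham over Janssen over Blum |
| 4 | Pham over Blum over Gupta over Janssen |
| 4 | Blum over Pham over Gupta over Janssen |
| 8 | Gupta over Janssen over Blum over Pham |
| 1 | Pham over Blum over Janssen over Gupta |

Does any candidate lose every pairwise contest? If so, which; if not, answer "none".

Blum

Head-to-head results (25 voters):
Gupta vs Janssen: Gupta preferred on 4+4+4+8 = 20 ballots; Gupta wins 20–5.
Gupta vs Pham: Pham wins 13–12.
Gupta vs Blum: 2+4+8 = 14 for Gupta, 11 for Blum — Gupta by 14–11.
Janssen vs Pham: 2+2+8 = 12 for Janssen, 13 for Pham — Pham by 13–12.
Janssen vs Blum: Janssen, 16–9.
Pham vs Blum: Pham wins 13–12.
Only Blum has no wins; Blum is the Condorcet loser.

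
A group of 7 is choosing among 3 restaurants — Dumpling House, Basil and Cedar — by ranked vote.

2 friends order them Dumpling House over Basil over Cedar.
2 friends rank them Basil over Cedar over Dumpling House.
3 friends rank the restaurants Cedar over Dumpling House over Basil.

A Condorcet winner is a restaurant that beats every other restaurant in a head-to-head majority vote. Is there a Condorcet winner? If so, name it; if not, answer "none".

none

Check each pair by majority over 7 ballots:
Dumpling House vs Basil: Dumpling House wins 5–2.
Dumpling House–Cedar: Cedar 5–2.
Basil vs Cedar: Basil wins 4–3.
Each restaurant drops at least one matchup (Dumpling House loses to Cedar; Basil loses to Dumpling House; Cedar loses to Basil); the cycle Dumpling House → Basil → Cedar → Dumpling House rules out a Condorcet winner.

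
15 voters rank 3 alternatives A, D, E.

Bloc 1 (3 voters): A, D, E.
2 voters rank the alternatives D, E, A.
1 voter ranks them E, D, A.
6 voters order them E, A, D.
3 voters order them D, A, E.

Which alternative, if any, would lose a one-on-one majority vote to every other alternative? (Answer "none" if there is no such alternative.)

Head-to-head results (15 voters):
A vs D: A, 9–6.
A vs E: E wins 9–6.
D vs E: D, 8–7.
Each alternative has at least one pairwise win (A beats D; D beats E; E beats A) — no Condorcet loser.

none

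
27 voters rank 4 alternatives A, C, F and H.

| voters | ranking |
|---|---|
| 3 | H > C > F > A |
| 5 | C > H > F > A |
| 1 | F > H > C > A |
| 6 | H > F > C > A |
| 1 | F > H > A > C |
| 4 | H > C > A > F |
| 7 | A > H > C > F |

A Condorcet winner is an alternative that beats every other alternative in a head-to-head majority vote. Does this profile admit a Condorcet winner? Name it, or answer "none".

Pairwise majorities:
A vs C: 1+7 = 8 for A, 19 for C — C by 19–8.
A vs F: A preferred on 4+7 = 11 ballots; F wins 16–11.
A vs H: 7 to 20, H.
C vs F: 3+5+4+7 = 19 for C, 8 for F — C by 19–8.
C vs H: C preferred on 5 ballots; H wins 22–5.
F vs H: F is ranked higher on 1+1 = 2 ballots, H on 25. H wins 25–2.
H wins every pairwise contest, so H is the Condorcet winner.

H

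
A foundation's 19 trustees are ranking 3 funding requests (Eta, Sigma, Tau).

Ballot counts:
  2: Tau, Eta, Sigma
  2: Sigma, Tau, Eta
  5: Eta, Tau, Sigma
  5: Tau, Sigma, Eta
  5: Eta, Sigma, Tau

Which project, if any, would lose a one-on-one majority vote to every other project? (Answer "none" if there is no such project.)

Sigma

Pairwise majorities:
Eta vs Sigma: Eta wins 12–7.
Eta vs Tau: Eta preferred on 5+5 = 10 ballots; Eta wins 10–9.
Sigma vs Tau: Tau wins 12–7.
Sigma is beaten in every head-to-head and is the Condorcet loser.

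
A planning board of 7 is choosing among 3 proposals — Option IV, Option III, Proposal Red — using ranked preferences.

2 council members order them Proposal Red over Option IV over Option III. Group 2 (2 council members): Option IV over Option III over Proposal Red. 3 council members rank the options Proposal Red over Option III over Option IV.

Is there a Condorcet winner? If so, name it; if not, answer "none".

Proposal Red

Head-to-head results (7 council members):
Option IV vs Option III: 4 to 3, Option IV.
Option IV–Proposal Red: Proposal Red 5–2.
Option III vs Proposal Red: 2 to 5, Proposal Red.
Proposal Red defeats every rival head-to-head and is the Condorcet winner.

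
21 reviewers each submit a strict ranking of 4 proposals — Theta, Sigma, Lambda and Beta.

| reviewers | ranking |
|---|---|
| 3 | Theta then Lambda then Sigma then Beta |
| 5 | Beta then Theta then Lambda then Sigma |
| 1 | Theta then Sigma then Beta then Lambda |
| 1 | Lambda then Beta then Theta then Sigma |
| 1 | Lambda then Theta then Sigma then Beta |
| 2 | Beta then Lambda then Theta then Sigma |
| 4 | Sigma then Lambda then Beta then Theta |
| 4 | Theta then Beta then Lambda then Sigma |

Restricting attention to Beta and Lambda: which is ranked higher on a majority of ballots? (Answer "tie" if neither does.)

Ballots ranking Beta above Lambda: 5 + 1 + 2 + 4 = 12.
Ballots ranking Lambda above Beta: 21 − 12 = 9.
Beta wins the head-to-head 12–9.

Beta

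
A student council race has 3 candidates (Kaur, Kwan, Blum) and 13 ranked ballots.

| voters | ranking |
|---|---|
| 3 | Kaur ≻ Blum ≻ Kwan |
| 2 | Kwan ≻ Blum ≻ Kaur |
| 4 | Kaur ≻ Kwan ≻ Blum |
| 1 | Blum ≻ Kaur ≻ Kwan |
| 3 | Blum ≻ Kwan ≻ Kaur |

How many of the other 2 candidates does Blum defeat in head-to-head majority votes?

Blum against each rival (13 voters):
Blum–Kaur: Kaur 7–6.
Blum–Kwan: Blum 7–6.
Blum beats Kwan; loses to Kaur — 1 pairwise win.

1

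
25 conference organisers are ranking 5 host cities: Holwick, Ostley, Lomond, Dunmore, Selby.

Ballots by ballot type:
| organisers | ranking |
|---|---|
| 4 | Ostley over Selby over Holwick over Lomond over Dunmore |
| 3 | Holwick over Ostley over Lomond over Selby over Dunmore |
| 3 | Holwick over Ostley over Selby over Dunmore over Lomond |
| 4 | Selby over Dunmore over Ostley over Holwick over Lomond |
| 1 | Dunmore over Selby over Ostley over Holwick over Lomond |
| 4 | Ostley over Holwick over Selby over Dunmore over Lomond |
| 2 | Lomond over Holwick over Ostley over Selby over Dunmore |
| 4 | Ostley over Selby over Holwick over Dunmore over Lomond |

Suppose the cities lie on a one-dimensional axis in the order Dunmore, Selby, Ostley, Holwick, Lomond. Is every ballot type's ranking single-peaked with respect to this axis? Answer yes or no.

Axis positions: Dunmore=1, Selby=2, Ostley=3, Holwick=4, Lomond=5.
Ballot type 1 (peak Ostley at position 3): ranking walks positions 3-2-4-5-1, expanding outward from the peak — single-peaked.
Ballot type 2 (peak Holwick at position 4): ranking walks positions 4-3-5-2-1, expanding outward from the peak — single-peaked.
Ballot type 3 (peak Holwick at position 4): ranking walks positions 4-3-2-1-5, expanding outward from the peak — single-peaked.
Ballot type 4 (peak Selby at position 2): ranking walks positions 2-1-3-4-5, expanding outward from the peak — single-peaked.
Ballot type 5 (peak Dunmore at position 1): ranking walks positions 1-2-3-4-5, expanding outward from the peak — single-peaked.
Ballot type 6 (peak Ostley at position 3): ranking walks positions 3-4-2-1-5, expanding outward from the peak — single-peaked.
Ballot type 7 (peak Lomond at position 5): ranking walks positions 5-4-3-2-1, expanding outward from the peak — single-peaked.
Ballot type 8 (peak Ostley at position 3): ranking walks positions 3-2-4-1-5, expanding outward from the peak — single-peaked.
Every ranking is single-peaked on this axis.

yes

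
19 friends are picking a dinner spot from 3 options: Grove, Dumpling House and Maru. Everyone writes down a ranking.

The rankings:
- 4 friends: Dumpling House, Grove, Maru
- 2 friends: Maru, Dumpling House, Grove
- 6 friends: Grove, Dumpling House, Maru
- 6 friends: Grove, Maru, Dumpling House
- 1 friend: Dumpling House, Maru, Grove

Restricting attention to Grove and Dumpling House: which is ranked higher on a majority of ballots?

Ballots ranking Grove above Dumpling House: 6 + 6 = 12.
Ballots ranking Dumpling House above Grove: 19 − 12 = 7.
Grove wins the head-to-head 12–7.

Grove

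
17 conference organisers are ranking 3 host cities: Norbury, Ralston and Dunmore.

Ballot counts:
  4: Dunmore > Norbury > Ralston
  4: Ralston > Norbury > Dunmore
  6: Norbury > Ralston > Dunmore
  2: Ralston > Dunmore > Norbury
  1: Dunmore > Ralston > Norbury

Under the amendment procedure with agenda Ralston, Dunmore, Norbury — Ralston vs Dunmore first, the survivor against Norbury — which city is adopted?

Round 1: Ralston vs Dunmore — 12–5, Ralston advances.
Round 2: Ralston vs Norbury — 7–10, Norbury advances.
Norbury survives the agenda.

Norbury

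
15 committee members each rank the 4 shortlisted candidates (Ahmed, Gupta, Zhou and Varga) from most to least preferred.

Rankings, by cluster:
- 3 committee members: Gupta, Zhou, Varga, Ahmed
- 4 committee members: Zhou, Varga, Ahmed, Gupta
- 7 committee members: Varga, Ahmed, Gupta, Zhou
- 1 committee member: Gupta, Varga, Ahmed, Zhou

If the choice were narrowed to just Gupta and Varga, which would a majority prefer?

Varga

Ballots ranking Gupta above Varga: 3 + 1 = 4.
Ballots ranking Varga above Gupta: 15 − 4 = 11.
Varga wins the head-to-head 11–4.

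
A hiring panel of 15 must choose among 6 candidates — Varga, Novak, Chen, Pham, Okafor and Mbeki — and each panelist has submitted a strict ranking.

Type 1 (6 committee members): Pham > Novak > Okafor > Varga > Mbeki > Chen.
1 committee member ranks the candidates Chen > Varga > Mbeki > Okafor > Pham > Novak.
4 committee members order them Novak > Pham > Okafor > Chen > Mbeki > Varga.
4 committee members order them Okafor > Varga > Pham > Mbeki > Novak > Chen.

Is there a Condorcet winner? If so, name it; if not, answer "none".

Check each pair by majority over 15 ballots:
Varga vs Novak: Novak wins 10–5.
Varga vs Chen: Varga, 10–5.
Varga vs Pham: Pham wins 10–5.
Varga vs Okafor: Okafor, 14–1.
Varga–Mbeki: Varga 11–4.
Novak vs Chen: Novak wins 14–1.
Novak vs Pham: Pham wins 11–4.
Novak vs Okafor: Novak wins 10–5.
Novak vs Mbeki: Novak, 10–5.
Chen vs Pham: Pham wins 14–1.
Chen vs Okafor: Okafor, 14–1.
Chen–Mbeki: Mbeki 10–5.
Pham vs Okafor: Pham, 10–5.
Pham vs Mbeki: Pham wins 14–1.
Okafor vs Mbeki: Okafor wins 14–1.
Only Pham has no losses; Pham is the Condorcet winner.

Pham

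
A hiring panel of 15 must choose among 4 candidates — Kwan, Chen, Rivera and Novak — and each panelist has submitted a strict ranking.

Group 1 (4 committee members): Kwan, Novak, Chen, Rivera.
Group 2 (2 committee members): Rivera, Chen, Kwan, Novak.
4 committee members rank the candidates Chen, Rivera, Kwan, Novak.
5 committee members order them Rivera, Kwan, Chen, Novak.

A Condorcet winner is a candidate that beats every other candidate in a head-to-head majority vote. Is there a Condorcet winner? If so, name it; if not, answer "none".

Check each pair by majority over 15 ballots:
Kwan vs Chen: Kwan wins 9–6.
Kwan–Rivera: Rivera 11–4.
Kwan vs Novak: Kwan wins 15–0.
Chen vs Rivera: Chen, 8–7.
Chen vs Novak: Chen, 11–4.
Rivera vs Novak: Rivera preferred on 2+4+5 = 11 ballots; Rivera wins 11–4.
No candidate is unbeaten: Kwan loses to Rivera; Chen loses to Kwan; Rivera loses to Chen; Novak loses to Kwan. In particular Kwan beats Chen beats Rivera beats Kwan is a majority cycle — no Condorcet winner exists.

none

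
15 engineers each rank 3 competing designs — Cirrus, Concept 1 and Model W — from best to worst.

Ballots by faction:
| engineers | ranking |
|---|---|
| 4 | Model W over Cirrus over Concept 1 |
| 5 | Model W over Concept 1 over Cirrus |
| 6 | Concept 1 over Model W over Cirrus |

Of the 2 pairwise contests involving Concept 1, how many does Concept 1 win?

Concept 1 against each rival (15 engineers):
Concept 1–Cirrus: Concept 1 11–4.
Concept 1–Model W: Model W 9–6.
Concept 1 beats Cirrus; loses to Model W — 1 pairwise win.

1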